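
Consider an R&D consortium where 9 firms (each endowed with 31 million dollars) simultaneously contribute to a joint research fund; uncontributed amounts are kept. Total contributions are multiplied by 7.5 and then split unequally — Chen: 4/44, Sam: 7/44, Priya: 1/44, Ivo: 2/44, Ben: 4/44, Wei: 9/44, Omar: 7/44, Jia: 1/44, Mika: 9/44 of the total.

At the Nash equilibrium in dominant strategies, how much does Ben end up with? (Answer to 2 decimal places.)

For player j, contributing a unit is worthwhile iff 7.5 × (j's share) ≥ 1, i.e. iff j's share is at least 0.1333.
Sam, Wei, Omar and Mika are above the threshold, contributing 31 each; the remaining 5 contribute 0. Total contributed: 124.
Ben keeps 31 and receives 7.5 × 124 × 4/44 = 84.55 from the joint research fund, for a payoff of 115.55.

115.55 million dollars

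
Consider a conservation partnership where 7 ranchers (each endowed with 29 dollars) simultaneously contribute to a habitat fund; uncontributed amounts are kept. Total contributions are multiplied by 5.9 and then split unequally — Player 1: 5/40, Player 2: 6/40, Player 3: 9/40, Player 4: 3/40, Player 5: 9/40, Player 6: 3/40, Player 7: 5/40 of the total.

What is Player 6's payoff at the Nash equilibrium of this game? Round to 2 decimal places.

54.67 dollars

Each unit j contributes comes back to j as 5.9 × (j's share), so j prefers to contribute only if that share exceeds 1/5.9 = 0.1695; otherwise keeping the unit dominates.
Player 3 and Player 5 are above the threshold, contributing 29 each; the remaining 5 contribute 0. Total contributed: 58.
Player 6 keeps 29 and receives 5.9 × 58 × 3/40 = 25.67 from the habitat fund, for a payoff of 54.67.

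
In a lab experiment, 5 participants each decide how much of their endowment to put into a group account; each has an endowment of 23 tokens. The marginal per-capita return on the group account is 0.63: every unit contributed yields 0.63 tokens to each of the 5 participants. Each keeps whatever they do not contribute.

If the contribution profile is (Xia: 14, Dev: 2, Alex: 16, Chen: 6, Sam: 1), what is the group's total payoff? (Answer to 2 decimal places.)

Total contributed: 14 + 2 + 16 + 6 + 1 = 39; total kept: 5 × 23 − 39 = 76.
The group account pays out 0.63 × 5 × 39 = 122.85 in aggregate.
Group total = 76 + 122.85 = 198.85.

198.85 tokens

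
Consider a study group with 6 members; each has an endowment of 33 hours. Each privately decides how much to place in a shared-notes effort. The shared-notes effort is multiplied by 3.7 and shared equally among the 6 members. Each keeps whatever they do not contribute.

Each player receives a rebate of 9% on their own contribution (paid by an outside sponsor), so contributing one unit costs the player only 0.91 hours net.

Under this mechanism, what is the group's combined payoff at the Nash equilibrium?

198.00 hours

The effective private return is (3.7/6) / 0.91 = 0.6777, which is still under 1, so the mechanism doesn't change anyone's dominant strategy: zero contribution.
At the Nash equilibrium no one contributes; group total payoff = 6 × 33 = 198.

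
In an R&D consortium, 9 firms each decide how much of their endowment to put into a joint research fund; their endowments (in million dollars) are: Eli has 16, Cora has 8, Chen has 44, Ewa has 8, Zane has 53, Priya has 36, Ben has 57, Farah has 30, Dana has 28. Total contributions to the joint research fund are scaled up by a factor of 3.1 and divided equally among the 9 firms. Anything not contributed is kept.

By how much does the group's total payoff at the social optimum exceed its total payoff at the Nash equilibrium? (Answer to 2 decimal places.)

The private return per contributed unit is 3.1/9 = 0.3444 < 1 for every player regardless of endowment, so the Nash equilibrium is zero contribution and the group total is Σ E_j = 16 + 8 + 44 + 8 + 53 + 36 + 57 + 30 + 28 = 280.
Each contributed unit returns 3.100 to the group, so the social optimum is full contribution by everyone: group total = 3.100 × 280 = 868.00.
Efficiency loss = (3.100 − 1) × 280 = 588.00.

588.00 million dollars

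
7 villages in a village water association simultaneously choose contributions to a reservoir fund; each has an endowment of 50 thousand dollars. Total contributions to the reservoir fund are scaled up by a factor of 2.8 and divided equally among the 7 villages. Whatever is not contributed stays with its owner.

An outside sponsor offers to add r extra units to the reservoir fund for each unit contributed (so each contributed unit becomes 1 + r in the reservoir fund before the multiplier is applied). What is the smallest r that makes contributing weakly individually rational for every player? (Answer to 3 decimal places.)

With matching at rate r, one contributed unit becomes (1 + r) in the reservoir fund and returns 2.8 × (1 + r) / 7 to the contributor.
Setting this equal to 1: 1 + r = 7/2.8 = 2.5000.
So the minimum matching rate is r = 2.5000 − 1 = 1.500.

1.500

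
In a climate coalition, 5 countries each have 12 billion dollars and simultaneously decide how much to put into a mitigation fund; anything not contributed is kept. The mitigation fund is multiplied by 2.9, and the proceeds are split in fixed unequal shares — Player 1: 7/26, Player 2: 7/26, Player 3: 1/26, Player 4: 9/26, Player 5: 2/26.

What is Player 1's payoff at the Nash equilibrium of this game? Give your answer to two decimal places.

21.37 billion dollars

A player with share s gets back 2.9·s per unit contributed, so full contribution is dominant for anyone with s > 1/2.9 = 0.3448 and zero contribution is dominant for anyone below.
The only share above 0.3448 is Player 4's 9/26, contributing 12; the remaining 4 contribute 0. Total contributed: 12.
Player 1 keeps 12 and receives 2.9 × 12 × 7/26 = 9.37 from the mitigation fund, for a payoff of 21.37.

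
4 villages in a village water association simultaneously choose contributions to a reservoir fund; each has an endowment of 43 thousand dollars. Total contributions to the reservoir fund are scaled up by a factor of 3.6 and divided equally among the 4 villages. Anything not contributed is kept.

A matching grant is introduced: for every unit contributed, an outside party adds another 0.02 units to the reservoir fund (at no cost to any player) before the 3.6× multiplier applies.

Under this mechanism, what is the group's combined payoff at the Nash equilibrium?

Even with the mechanism, each unit contributed returns only 3.6 × 1.02 / 4 = 0.9180 per unit of net cost, so contributing nothing is still dominant.
Everyone keeps their endowment and the group total is 4 × 43 = 172.

172.00 thousand dollars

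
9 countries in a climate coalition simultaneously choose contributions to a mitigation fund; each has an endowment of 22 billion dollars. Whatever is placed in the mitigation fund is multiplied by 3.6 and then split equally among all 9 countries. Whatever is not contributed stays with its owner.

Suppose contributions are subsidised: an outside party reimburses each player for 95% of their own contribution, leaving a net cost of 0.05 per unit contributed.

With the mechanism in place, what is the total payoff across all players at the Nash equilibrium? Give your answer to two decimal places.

900.90 billion dollars

With the mechanism, a contributed unit returns (3.6/9) / 0.05 = 8.0000 per unit of net cost to the contributor — now above 1 — so contributing fully is weakly dominant for every player.
So the Nash equilibrium is full contribution by all 9; the group earns 9 × (22 × 0.95 + 3.6 × 22) = 900.90.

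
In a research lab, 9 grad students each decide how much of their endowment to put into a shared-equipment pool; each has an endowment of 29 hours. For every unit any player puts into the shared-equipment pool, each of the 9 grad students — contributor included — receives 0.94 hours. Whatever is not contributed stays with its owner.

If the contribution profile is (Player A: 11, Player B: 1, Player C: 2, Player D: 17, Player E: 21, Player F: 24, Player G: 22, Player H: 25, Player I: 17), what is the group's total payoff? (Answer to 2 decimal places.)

1305.40 hours

Total contributed: 11 + 1 + 2 + 17 + 21 + 24 + 22 + 25 + 17 = 140; total kept: 9 × 29 − 140 = 121.
The shared-equipment pool pays out 0.94 × 9 × 140 = 1184.40 in aggregate.
Group total = 121 + 1184.40 = 1305.40.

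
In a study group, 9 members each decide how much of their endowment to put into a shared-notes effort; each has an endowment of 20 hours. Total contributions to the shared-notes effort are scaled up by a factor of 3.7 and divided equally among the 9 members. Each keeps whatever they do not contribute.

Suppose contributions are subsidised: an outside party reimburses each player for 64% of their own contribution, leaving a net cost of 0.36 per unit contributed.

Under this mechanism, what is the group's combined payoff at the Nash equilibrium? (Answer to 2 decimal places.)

781.20 hours

Under the mechanism each unit contributed yields (3.7/9) / 0.36 = 1.1420 back to its contributor per unit of net cost, which exceeds 1, making full contribution the dominant choice for everyone.
At the Nash equilibrium everyone contributes 20. Group total payoff = 9 × (20 × 0.64 + 3.7 × 20) = 781.20.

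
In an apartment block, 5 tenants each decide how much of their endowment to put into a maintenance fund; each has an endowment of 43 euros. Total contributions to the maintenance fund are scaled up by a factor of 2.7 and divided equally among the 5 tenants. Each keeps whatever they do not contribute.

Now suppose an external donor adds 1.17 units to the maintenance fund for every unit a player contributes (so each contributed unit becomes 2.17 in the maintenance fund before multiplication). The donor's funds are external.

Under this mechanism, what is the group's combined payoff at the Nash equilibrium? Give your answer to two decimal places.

The effective private return per unit is now 2.7 × 2.17 / 5 = 1.1718 > 1, so every player's dominant strategy flips to full contribution.
So the Nash equilibrium is full contribution by all 5; the group earns 2.7 × 2.17 × 215 = 1259.69.

1259.69 euros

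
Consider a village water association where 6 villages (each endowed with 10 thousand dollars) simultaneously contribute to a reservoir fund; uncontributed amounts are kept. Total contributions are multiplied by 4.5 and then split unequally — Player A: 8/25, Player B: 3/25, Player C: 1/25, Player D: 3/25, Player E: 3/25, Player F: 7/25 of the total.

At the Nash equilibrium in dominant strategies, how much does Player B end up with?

20.80 thousand dollars

A player with share s gets back 4.5·s per unit contributed, so full contribution is dominant for anyone with s > 1/4.5 = 0.2222 and zero contribution is dominant for anyone below.
Player A and Player F clear that bar, contributing 10 each; the remaining 4 contribute 0. Total contributed: 20.
Player B keeps 10 and receives 4.5 × 20 × 3/25 = 10.80 from the reservoir fund, for a payoff of 20.80.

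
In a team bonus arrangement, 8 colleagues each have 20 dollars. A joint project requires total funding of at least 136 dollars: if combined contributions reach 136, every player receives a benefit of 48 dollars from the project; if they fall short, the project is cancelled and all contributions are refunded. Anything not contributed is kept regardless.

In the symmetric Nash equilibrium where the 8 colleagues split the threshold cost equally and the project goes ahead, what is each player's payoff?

Equal share of the threshold: 136/8 = 17.
At this profile no one gains by cutting their contribution: any cut drops the total below 136, the project is cancelled, contributions are refunded, and the deviator ends with 20, which is less than 20 − 17 + 48 = 51. Contributing more than 17 just wastes the excess. So contributing exactly 17 is a best response.
Each player's payoff: 20 − 17 + 48 = 51.

51 dollars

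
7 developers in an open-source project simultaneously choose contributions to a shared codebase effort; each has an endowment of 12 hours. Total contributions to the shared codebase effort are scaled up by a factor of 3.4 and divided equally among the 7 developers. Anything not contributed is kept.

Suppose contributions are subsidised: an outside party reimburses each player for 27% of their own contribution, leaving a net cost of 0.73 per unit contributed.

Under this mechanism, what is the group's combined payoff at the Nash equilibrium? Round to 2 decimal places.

Even with the mechanism, each unit contributed returns only (3.4/7) / 0.73 = 0.6654 per unit of net cost, so contributing nothing is still dominant.
At the Nash equilibrium no one contributes; group total payoff = 7 × 12 = 84.

84.00 hours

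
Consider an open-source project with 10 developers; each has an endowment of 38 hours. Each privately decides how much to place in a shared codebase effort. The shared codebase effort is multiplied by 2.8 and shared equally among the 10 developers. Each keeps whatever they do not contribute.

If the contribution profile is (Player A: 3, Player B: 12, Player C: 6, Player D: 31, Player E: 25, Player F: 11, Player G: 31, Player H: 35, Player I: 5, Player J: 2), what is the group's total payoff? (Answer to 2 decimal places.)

669.80 hours

Total contributed: 3 + 12 + 6 + 31 + 25 + 11 + 31 + 35 + 5 + 2 = 161; total kept: 10 × 38 − 161 = 219.
The shared codebase effort pays out 2.8 × 161 = 450.80 in aggregate.
Group total = 219 + 450.80 = 669.80.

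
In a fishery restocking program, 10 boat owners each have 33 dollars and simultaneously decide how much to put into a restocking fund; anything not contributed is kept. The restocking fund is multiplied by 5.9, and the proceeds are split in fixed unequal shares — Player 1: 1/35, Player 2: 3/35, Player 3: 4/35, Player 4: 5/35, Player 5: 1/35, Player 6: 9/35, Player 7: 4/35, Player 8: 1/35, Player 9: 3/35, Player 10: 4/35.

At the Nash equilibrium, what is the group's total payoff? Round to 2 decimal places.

491.70 dollars

A player with share s gets back 5.9·s per unit contributed, so full contribution is dominant for anyone with s > 1/5.9 = 0.1695 and zero contribution is dominant for anyone below.
The only share above 0.1695 is Player 6's 9/35, contributing 33; the remaining 9 contribute 0. Total contributed: 33.
The restocking fund pays out 5.9 × 33 = 194.70 in total (split across the unequal shares, but the aggregate is all that matters for the group sum).
The 9 free-riders keep 33 each, adding 297. Group total = 297 + 194.70 = 491.70.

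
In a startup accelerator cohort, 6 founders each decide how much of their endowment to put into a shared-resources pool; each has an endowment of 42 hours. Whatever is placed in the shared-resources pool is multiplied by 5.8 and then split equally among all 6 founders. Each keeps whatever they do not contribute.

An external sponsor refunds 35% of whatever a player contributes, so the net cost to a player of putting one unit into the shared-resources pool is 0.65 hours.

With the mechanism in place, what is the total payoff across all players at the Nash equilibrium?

The effective private return per unit is now (5.8/6) / 0.65 = 1.4872 > 1, so every player's dominant strategy flips to full contribution.
At the Nash equilibrium everyone contributes 42. Group total payoff = 6 × (42 × 0.35 + 5.8 × 42) = 1549.80.

1549.80 hours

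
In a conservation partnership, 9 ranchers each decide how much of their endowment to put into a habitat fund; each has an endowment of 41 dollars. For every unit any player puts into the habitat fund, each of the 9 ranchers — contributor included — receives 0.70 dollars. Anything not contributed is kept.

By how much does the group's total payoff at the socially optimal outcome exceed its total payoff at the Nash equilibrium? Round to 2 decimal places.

The private return per contributed unit is 0.70 < 1, so contributing 0 is dominant for every player. At the Nash equilibrium everyone keeps their 41, and the group total is 9 × 41 = 369.
Each contributed unit returns 6.300 to the group as a whole (0.70 to each of 9 players), which exceeds 1, so the social optimum is full contribution: group total = 6.300 × 369 = 2324.70.
Efficiency loss = 2324.70 − 369 = 1955.70.

1955.70 dollars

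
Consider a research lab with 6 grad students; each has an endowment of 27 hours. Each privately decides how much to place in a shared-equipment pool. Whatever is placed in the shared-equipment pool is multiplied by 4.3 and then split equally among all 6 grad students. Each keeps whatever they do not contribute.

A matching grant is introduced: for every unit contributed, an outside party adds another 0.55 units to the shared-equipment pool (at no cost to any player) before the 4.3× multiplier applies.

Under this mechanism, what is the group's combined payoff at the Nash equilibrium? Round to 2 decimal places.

1079.73 hours

The effective private return per unit is now 4.3 × 1.55 / 6 = 1.1108 > 1, so every player's dominant strategy flips to full contribution.
At the Nash equilibrium everyone contributes 27. Group total payoff = 4.3 × 1.55 × 162 = 1079.73.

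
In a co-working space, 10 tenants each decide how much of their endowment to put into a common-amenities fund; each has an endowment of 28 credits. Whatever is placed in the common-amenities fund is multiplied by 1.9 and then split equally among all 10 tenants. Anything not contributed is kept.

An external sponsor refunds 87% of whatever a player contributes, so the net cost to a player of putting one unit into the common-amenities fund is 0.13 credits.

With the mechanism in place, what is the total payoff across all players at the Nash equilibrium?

Under the mechanism each unit contributed yields (1.9/10) / 0.13 = 1.4615 back to its contributor per unit of net cost, which exceeds 1, making full contribution the dominant choice for everyone.
So the Nash equilibrium is full contribution by all 10; the group earns 10 × (28 × 0.87 + 1.9 × 28) = 775.60.

775.60 credits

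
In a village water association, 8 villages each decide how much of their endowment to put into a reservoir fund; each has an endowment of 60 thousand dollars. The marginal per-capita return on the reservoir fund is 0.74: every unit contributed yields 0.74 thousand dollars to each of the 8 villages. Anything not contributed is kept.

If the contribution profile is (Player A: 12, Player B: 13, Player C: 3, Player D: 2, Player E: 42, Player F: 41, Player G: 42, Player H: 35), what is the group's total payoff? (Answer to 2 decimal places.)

Total contributed: 12 + 13 + 3 + 2 + 42 + 41 + 42 + 35 = 190; total kept: 8 × 60 − 190 = 290.
The reservoir fund pays out 0.74 × 8 × 190 = 1124.80 in aggregate.
Group total = 290 + 1124.80 = 1414.80.

1414.80 thousand dollars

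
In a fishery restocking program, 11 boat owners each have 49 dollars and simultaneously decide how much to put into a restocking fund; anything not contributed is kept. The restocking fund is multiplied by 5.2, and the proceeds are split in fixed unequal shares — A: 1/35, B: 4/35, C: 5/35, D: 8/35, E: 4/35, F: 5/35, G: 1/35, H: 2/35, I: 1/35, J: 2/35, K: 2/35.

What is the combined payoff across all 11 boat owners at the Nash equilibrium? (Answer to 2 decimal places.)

744.80 dollars

For player j, contributing a unit is worthwhile iff 5.2 × (j's share) ≥ 1, i.e. iff j's share is at least 0.1923.
Only D (8/35) clears that bar, contributing 49; the remaining 10 contribute 0. Total contributed: 49.
The restocking fund pays out 5.2 × 49 = 254.80 in total (split across the unequal shares, but the aggregate is all that matters for the group sum).
The 10 free-riders keep 49 each, adding 490. Group total = 490 + 254.80 = 744.80.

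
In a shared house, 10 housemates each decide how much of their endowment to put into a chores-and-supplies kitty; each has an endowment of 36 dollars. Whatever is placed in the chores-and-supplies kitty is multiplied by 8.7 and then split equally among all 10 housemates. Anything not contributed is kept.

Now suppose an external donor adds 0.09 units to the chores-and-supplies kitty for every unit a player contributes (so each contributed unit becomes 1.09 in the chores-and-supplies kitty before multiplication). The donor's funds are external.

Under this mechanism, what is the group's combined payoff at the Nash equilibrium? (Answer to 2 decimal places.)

360.00 dollars

Even with the mechanism, each unit contributed returns only 8.7 × 1.09 / 10 = 0.9483 per unit of net cost, so contributing nothing is still dominant.
At the Nash equilibrium no one contributes; group total payoff = 10 × 36 = 360.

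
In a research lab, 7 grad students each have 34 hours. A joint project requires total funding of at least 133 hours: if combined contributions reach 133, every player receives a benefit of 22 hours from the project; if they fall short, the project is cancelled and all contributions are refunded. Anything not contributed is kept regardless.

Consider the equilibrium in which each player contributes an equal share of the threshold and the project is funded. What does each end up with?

37 hours

Equal share of the threshold: 133/7 = 19.
At this profile no one gains by cutting their contribution: any cut drops the total below 133, the project is cancelled, contributions are refunded, and the deviator ends with 34, which is less than 34 − 19 + 22 = 37. Contributing more than 19 just wastes the excess. So contributing exactly 19 is a best response.
Each player's payoff: 34 − 19 + 22 = 37.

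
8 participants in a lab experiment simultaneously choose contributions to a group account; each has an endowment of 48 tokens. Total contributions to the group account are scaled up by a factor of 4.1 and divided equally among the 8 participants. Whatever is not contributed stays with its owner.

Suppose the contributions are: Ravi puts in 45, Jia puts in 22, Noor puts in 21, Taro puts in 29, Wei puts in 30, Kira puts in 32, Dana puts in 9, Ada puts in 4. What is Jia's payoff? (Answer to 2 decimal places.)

Total contributed: 45 + 22 + 21 + 29 + 30 + 32 + 9 + 4 = 192.
Each receives 4.1 × 192 / 8 = 98.40 from the group account.
Jia keeps 48 − 22 = 26, so Jia's payoff is 26 + 98.40 = 124.40.

124.40 tokens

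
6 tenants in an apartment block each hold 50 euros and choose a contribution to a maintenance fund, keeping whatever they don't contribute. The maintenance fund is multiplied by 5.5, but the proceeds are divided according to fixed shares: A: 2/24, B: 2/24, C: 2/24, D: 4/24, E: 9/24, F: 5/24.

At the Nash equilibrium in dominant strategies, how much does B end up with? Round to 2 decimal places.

95.83 euros

Player j's private return per contributed unit is 5.5 × (j's share). Contributing is weakly dominant for j when that share is at least 1/5.5 = 0.1818, and contributing 0 is dominant otherwise.
E and F clear that bar, contributing 50 each; the remaining 4 contribute 0. Total contributed: 100.
B keeps 50 and receives 5.5 × 100 × 2/24 = 45.83 from the maintenance fund, for a payoff of 95.83.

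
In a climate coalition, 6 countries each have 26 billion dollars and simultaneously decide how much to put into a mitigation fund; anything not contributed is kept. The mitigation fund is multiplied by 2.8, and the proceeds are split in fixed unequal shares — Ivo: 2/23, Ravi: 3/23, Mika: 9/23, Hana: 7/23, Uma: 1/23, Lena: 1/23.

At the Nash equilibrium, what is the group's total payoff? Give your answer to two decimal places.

Player j's private return per contributed unit is 2.8 × (j's share). Contributing is weakly dominant for j when that share is at least 1/2.8 = 0.3571, and contributing 0 is dominant otherwise.
The only share above 0.3571 is Mika's 9/23, contributing 26; the remaining 5 contribute 0. Total contributed: 26.
The mitigation fund pays out 2.8 × 26 = 72.80 in total (split across the unequal shares, but the aggregate is all that matters for the group sum).
The 5 free-riders keep 26 each, adding 130. Group total = 130 + 72.80 = 202.80.

202.80 billion dollars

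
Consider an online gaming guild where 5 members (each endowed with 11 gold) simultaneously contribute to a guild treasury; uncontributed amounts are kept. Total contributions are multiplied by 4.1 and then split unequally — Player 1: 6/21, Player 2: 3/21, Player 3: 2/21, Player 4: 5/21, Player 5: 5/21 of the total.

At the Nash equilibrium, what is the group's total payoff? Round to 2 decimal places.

89.10 gold

A player with share s gets back 4.1·s per unit contributed, so full contribution is dominant for anyone with s > 1/4.1 = 0.2439 and zero contribution is dominant for anyone below.
Only Player 1 (6/21) clears that bar, contributing 11; the remaining 4 contribute 0. Total contributed: 11.
The guild treasury pays out 4.1 × 11 = 45.10 in total (split across the unequal shares, but the aggregate is all that matters for the group sum).
The 4 free-riders keep 11 each, adding 44. Group total = 44 + 45.10 = 89.10.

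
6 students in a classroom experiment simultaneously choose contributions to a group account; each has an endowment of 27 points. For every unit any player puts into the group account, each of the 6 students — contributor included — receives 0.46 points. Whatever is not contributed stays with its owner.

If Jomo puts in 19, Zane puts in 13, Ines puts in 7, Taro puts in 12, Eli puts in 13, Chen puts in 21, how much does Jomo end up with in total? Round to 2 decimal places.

Total contributed: 19 + 13 + 7 + 12 + 13 + 21 = 85.
Each receives 0.46 × 85 = 39.10 from the group account.
Jomo keeps 27 − 19 = 8, so Jomo's payoff is 8 + 39.10 = 47.10.

47.10 points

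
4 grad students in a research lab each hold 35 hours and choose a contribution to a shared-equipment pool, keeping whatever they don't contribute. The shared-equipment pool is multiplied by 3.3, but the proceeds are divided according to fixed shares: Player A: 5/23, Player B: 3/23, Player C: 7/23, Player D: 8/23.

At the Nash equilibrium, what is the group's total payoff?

A player with share s gets back 3.3·s per unit contributed, so full contribution is dominant for anyone with s > 1/3.3 = 0.3030 and zero contribution is dominant for anyone below.
Player C and Player D clear that bar, contributing 35 each; the remaining 2 contribute 0. Total contributed: 70.
The shared-equipment pool pays out 3.3 × 70 = 231.00 in total (split across the unequal shares, but the aggregate is all that matters for the group sum).
The 2 free-riders keep 35 each, adding 70. Group total = 70 + 231.00 = 301.00.

301.00 hours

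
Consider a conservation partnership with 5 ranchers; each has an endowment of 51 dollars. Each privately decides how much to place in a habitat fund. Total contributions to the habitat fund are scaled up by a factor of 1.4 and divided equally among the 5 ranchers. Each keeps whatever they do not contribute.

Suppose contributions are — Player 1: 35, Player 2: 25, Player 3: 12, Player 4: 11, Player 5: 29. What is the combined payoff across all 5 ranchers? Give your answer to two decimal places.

299.80 dollars

Total contributed: 35 + 25 + 12 + 11 + 29 = 112; total kept: 5 × 51 − 112 = 143.
The habitat fund pays out 1.4 × 112 = 156.80 in aggregate.
Group total = 143 + 156.80 = 299.80.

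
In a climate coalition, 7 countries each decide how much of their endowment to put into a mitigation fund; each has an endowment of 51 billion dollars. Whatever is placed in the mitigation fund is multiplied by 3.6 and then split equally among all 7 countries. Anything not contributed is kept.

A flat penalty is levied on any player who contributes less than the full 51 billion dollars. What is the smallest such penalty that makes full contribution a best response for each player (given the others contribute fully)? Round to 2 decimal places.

24.77 billion dollars

Given the others contribute fully, the best deviation is to contribute 0 (any partial contribution still incurs the fine and gives up units whose private return 0.5143 is below 1).
Deviating from 51 to 0 saves 51 billion dollars but forfeits the deviator's share of the drop in the mitigation fund: 3.6/7 × 51 = 26.23.
So the deviation gain is 51 − 26.23 = 24.77, and the fine must be at least 24.77 billion dollars to wipe it out.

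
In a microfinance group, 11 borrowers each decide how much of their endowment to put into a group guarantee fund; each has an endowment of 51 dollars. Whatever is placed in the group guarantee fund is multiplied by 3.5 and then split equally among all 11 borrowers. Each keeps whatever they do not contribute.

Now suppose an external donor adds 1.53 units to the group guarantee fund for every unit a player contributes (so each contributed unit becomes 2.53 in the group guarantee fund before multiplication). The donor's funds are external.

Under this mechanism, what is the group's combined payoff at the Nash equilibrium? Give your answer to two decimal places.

561.00 dollars

The effective private return is 3.5 × 2.53 / 11 = 0.8050, which is still under 1, so the mechanism doesn't change anyone's dominant strategy: zero contribution.
At the Nash equilibrium no one contributes; group total payoff = 11 × 51 = 561.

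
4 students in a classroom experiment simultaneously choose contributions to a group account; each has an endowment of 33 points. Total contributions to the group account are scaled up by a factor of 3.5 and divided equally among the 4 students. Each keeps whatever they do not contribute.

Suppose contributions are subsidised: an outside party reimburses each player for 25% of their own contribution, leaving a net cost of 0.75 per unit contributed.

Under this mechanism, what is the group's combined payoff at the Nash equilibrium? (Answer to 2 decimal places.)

With the mechanism, a contributed unit returns (3.5/4) / 0.75 = 1.1667 per unit of net cost to the contributor — now above 1 — so contributing fully is weakly dominant for every player.
At the Nash equilibrium everyone contributes 33. Group total payoff = 4 × (33 × 0.25 + 3.5 × 33) = 495.00.

495.00 points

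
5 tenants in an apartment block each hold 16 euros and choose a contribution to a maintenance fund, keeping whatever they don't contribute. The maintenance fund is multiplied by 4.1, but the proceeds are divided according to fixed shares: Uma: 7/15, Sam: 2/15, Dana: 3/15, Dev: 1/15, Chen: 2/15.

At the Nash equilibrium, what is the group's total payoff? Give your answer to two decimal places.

A player with share s gets back 4.1·s per unit contributed, so full contribution is dominant for anyone with s > 1/4.1 = 0.2439 and zero contribution is dominant for anyone below.
The only share above 0.2439 is Uma's 7/15, contributing 16; the remaining 4 contribute 0. Total contributed: 16.
The maintenance fund pays out 4.1 × 16 = 65.60 in total (split across the unequal shares, but the aggregate is all that matters for the group sum).
The 4 free-riders keep 16 each, adding 64. Group total = 64 + 65.60 = 129.60.

129.60 euros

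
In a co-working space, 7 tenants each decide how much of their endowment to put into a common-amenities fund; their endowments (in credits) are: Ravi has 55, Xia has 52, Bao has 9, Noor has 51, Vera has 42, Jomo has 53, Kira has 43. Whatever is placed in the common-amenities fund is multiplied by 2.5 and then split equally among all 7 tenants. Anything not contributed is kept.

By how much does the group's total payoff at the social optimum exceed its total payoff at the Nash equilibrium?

The private return per contributed unit is 2.5/7 = 0.3571 < 1 for every player regardless of endowment, so the Nash equilibrium is zero contribution and the group total is Σ E_j = 55 + 52 + 9 + 51 + 42 + 53 + 43 = 305.
Each contributed unit returns 2.500 to the group, so the social optimum is full contribution by everyone: group total = 2.500 × 305 = 762.50.
Efficiency loss = (2.500 − 1) × 305 = 457.50.

457.50 credits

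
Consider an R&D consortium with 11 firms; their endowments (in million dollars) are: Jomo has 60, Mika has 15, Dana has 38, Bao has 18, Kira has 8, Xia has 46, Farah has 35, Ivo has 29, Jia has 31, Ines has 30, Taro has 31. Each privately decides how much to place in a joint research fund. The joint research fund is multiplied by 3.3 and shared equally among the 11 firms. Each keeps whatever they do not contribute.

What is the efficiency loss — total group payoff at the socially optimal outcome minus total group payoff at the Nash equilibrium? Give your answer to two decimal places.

The private return per contributed unit is 3.3/11 = 0.3000 < 1 for every player regardless of endowment, so the Nash equilibrium is zero contribution and the group total is Σ E_j = 60 + 15 + 38 + 18 + 8 + 46 + 35 + 29 + 31 + 30 + 31 = 341.
Each contributed unit returns 3.300 to the group, so the social optimum is full contribution by everyone: group total = 3.300 × 341 = 1125.30.
Efficiency loss = (3.300 − 1) × 341 = 784.30.

784.30 million dollars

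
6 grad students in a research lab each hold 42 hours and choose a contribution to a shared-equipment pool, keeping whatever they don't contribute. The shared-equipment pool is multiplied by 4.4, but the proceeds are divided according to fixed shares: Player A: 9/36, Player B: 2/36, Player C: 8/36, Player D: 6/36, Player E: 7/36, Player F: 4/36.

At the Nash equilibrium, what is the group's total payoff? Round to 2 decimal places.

394.80 hours

For player j, contributing a unit is worthwhile iff 4.4 × (j's share) ≥ 1, i.e. iff j's share is at least 0.2273.
Player A alone (share 9/36) is above the threshold, contributing 42; the remaining 5 contribute 0. Total contributed: 42.
The shared-equipment pool pays out 4.4 × 42 = 184.80 in total (split across the unequal shares, but the aggregate is all that matters for the group sum).
The 5 free-riders keep 42 each, adding 210. Group total = 210 + 184.80 = 394.80.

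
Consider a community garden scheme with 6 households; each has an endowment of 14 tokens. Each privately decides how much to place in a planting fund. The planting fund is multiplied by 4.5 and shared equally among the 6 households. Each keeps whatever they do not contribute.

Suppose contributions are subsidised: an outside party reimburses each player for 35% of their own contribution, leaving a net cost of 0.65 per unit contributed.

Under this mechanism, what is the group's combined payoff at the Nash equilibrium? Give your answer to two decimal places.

407.40 tokens

The effective private return per unit is now (4.5/6) / 0.65 = 1.1538 > 1, so every player's dominant strategy flips to full contribution.
At the Nash equilibrium everyone contributes 14. Group total payoff = 6 × (14 × 0.35 + 4.5 × 14) = 407.40.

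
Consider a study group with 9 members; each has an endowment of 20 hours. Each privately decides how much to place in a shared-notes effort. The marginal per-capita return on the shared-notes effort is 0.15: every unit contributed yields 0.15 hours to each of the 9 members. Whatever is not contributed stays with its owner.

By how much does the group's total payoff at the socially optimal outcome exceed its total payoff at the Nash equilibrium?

The private return per contributed unit is 0.15 < 1, so contributing 0 is dominant for every player. At the Nash equilibrium everyone keeps their 20, and the group total is 9 × 20 = 180.
Each contributed unit returns 1.350 to the group as a whole (0.15 to each of 9 players), which exceeds 1, so the social optimum is full contribution: group total = 1.350 × 180 = 243.00.
Efficiency loss = 243.00 − 180 = 63.00.

63.00 hours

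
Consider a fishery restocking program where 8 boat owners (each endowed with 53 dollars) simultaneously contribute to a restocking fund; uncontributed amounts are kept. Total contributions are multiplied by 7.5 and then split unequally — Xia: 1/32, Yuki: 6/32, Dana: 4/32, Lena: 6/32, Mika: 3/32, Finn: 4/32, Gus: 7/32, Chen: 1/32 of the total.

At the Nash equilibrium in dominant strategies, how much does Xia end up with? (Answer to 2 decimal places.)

90.27 dollars

A player with share s gets back 7.5·s per unit contributed, so full contribution is dominant for anyone with s > 1/7.5 = 0.1333 and zero contribution is dominant for anyone below.
The shares above 0.1333 belong to Yuki, Lena and Gus, contributing 53 each; the remaining 5 contribute 0. Total contributed: 159.
Xia keeps 53 and receives 7.5 × 159 × 1/32 = 37.27 from the restocking fund, for a payoff of 90.27.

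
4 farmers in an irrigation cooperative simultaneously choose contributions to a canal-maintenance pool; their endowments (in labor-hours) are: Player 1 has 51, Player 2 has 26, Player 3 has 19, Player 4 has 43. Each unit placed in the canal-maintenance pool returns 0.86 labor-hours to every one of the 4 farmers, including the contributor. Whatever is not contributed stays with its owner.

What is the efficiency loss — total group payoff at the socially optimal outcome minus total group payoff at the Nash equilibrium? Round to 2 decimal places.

339.16 labor-hours

The private return per contributed unit is 0.86 < 1 for everyone, so the Nash equilibrium is zero contribution and the group total is Σ E_j = 51 + 26 + 19 + 43 = 139.
Each contributed unit returns 3.440 to the group, so the social optimum is full contribution by everyone: group total = 3.440 × 139 = 478.16.
Efficiency loss = (3.440 − 1) × 139 = 339.16.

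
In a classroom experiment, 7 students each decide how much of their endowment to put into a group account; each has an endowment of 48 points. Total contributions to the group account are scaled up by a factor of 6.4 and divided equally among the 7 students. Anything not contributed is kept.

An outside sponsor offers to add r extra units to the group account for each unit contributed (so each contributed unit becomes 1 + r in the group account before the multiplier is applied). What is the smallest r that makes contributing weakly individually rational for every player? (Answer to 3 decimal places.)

0.094

With matching at rate r, one contributed unit becomes (1 + r) in the group account and returns 6.4 × (1 + r) / 7 to the contributor.
Setting this equal to 1: 1 + r = 7/6.4 = 1.0938.
So the minimum matching rate is r = 1.0938 − 1 = 0.094.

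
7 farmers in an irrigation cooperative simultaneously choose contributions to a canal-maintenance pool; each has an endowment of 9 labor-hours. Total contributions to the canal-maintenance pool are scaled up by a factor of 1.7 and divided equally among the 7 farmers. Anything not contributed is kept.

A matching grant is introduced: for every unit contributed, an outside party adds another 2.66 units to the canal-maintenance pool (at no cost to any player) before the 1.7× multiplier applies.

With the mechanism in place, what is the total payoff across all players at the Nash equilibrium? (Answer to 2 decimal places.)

63.00 labor-hours

Even with the mechanism, each unit contributed returns only 1.7 × 3.66 / 7 = 0.8889 per unit of net cost, so contributing nothing is still dominant.
Everyone keeps their endowment and the group total is 7 × 9 = 63.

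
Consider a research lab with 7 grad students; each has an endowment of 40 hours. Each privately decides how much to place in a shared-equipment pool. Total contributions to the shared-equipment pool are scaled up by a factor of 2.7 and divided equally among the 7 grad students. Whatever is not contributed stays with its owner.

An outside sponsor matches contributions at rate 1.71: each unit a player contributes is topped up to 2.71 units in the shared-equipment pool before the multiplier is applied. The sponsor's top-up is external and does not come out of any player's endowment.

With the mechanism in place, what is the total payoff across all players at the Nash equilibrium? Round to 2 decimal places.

The effective private return per unit is now 2.7 × 2.71 / 7 = 1.0453 > 1, so every player's dominant strategy flips to full contribution.
At the Nash equilibrium everyone contributes 40. Group total payoff = 2.7 × 2.71 × 280 = 2048.76.

2048.76 hours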